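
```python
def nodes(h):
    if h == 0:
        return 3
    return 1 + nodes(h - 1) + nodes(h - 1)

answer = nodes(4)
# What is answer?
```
Call trace (a repeated sub-call is expanded the first time; later identical calls just restate its return value):
nodes(h=4)
  nodes(h=3)
    nodes(h=2)
      nodes(h=1)
        nodes(h=0)
        -> return 3
        nodes(h=0)
        -> return 3
      -> return 7
      nodes(h=1) -> return 7  (same call as traced above)
    -> return 15
    nodes(h=2) -> return 15  (same call as traced above)
  -> return 31
  nodes(h=3) -> return 31  (same call as traced above)
-> return 63

Final answer: 63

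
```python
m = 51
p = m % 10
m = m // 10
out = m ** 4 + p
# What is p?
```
Trace:
  m=51
  m=51, p=1
  m=5, p=1
  m=5, p=1, out=626

Final answer: 1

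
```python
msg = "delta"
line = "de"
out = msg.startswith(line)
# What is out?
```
Trace:
  msg='delta'
  msg='delta', line='de'
  msg='delta', line='de', out=True

Final answer: True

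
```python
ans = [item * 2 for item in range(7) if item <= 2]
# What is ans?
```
Trace:
  item=0
  item=1
  item=2
  item=3
  item=4
  item=5
  item=6
  ans=[0, 2, 4]

Final answer: [0, 2, 4]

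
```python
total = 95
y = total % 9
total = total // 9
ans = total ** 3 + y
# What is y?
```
Trace:
  total=95
  total=95, y=5
  total=10, y=5
  total=10, y=5, ans=1005

Final answer: 5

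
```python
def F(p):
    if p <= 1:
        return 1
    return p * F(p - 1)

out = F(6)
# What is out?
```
Call trace:
F(p=6)
  F(p=5)
    F(p=4)
      F(p=3)
        F(p=2)
          F(p=1)
          -> return 1
        -> return 2
      -> return 6
    -> return 24
  -> return 120
-> return 720

Final answer: 720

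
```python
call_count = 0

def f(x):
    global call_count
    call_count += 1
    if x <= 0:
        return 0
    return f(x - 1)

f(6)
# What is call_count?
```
Call trace:
f(x=6)
  f(x=5)
    f(x=4)
      f(x=3)
        f(x=2)
          f(x=1)
            f(x=0)
            -> return 0
          -> return 0
        -> return 0
      -> return 0
    -> return 0
  -> return 0
-> return 0

call_count is incremented once per call. f is entered once for each x = 6, 5, 4, 3, 2, 1, 0 (the x <= 0 call returns without recursing), i.e. 6 + 1 calls.
call_count = 7

Final answer: 7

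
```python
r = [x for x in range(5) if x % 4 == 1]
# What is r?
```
Trace:
  x=0
  x=1
  x=2
  x=3
  x=4
  r=[1]

Final answer: [1]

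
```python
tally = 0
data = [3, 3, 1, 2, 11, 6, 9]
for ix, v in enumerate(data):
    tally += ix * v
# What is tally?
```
Trace:
  tally=0
  tally=0, ix=0, v=3
  tally=3, ix=1, v=3
  tally=5, ix=2, v=1
  tally=11, ix=3, v=2
  tally=55, ix=4, v=11
  tally=85, ix=5, v=6
  tally=139, ix=6, v=9

Final answer: 139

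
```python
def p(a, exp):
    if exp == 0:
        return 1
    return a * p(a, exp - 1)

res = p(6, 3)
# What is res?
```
Call trace:
p(a=6, exp=3)
  p(a=6, exp=2)
    p(a=6, exp=1)
      p(a=6, exp=0)
      -> return 1
    -> return 6
  -> return 36
-> return 216

Final answer: 216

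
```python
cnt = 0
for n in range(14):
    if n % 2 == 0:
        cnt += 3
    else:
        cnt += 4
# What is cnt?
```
Trace:
  cnt=0
  cnt=3, n=0
  cnt=7, n=1
  cnt=10, n=2
  cnt=14, n=3
  cnt=17, n=4
  cnt=21, n=5
  cnt=24, n=6
  cnt=28, n=7
  cnt=31, n=8
  cnt=35, n=9
  cnt=38, n=10
  cnt=42, n=11
  cnt=45, n=12
  cnt=49, n=13

Final answer: 49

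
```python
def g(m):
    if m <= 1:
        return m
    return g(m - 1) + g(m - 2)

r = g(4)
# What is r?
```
Call trace (a repeated sub-call is expanded the first time; later identical calls just restate its return value):
g(m=4)
  g(m=3)
    g(m=2)
      g(m=1)
      -> return 1
      g(m=0)
      -> return 0
    -> return 1
    g(m=1)
    -> return 1
  -> return 2
  g(m=2) -> return 1  (same call as traced above)
-> return 3

Final answer: 3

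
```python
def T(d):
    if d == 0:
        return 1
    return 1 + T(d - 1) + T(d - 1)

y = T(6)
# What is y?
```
Call trace (a repeated sub-call is expanded the first time; later identical calls just restate its return value):
T(d=6)
  T(d=5)
    T(d=4)
      T(d=3)
        T(d=2)
          T(d=1)
            T(d=0)
            -> return 1
            T(d=0)
            -> return 1
          -> return 3
          T(d=1) -> return 3  (same call as traced above)
        -> return 7
        T(d=2) -> return 7  (same call as traced above)
      -> return 15
      T(d=3) -> return 15  (same call as traced above)
    -> return 31
    T(d=4) -> return 31  (same call as traced above)
  -> return 63
  T(d=5) -> return 63  (same call as traced above)
-> return 127

Final answer: 127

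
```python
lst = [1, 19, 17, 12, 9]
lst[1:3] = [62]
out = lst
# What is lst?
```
Trace:
  lst=[1, 19, 17, 12, 9]
  lst=[1, 62, 12, 9]
  lst=[1, 62, 12, 9], out=[1, 62, 12, 9]

Final answer: [1, 62, 12, 9]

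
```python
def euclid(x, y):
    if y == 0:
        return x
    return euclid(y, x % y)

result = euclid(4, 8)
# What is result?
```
Call trace:
euclid(x=4, y=8)
  euclid(x=8, y=4)
    euclid(x=4, y=0)
    -> return 4
  -> return 4
-> return 4

Final answer: 4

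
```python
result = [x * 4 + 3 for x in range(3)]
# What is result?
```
Trace:
  x=0
  x=1
  x=2
  result=[3, 7, 11]

Final answer: [3, 7, 11]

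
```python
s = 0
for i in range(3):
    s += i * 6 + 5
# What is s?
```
Trace:
  s=0
  s=5, i=0
  s=16, i=1
  s=33, i=2

Final answer: 33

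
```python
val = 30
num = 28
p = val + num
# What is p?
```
Trace:
  val=30
  val=30, num=28
  val=30, num=28, p=58

Final answer: 58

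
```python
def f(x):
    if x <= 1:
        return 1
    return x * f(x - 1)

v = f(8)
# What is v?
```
Call trace:
f(x=8)
  f(x=7)
    f(x=6)
      f(x=5)
        f(x=4)
          f(x=3)
            f(x=2)
              f(x=1)
              -> return 1
            -> return 2
          -> return 6
        -> return 24
      -> return 120
    -> return 720
  -> return 5040
-> return 40320

Final answer: 40320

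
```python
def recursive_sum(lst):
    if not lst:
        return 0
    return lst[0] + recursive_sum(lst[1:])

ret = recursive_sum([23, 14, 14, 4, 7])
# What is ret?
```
Call trace:
recursive_sum(lst=[23, 14, 14, 4, 7])
  recursive_sum(lst=[14, 14, 4, 7])
    recursive_sum(lst=[14, 4, 7])
      recursive_sum(lst=[4, 7])
        recursive_sum(lst=[7])
          recursive_sum(lst=[])
          -> return 0
        -> return 7
      -> return 11
    -> return 25
  -> return 39
-> return 62

Final answer: 62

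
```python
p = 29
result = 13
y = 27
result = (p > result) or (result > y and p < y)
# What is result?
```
Trace:
  p=29
  p=29, result=13
  p=29, result=13, y=27
  p=29, result=True, y=27

Final answer: True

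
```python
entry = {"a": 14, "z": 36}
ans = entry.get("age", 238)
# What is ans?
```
Trace:
  entry={'a': 14, 'z': 36}
  entry={'a': 14, 'z': 36}, ans=238

Final answer: 238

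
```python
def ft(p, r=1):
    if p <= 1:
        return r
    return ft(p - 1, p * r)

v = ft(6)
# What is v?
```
Call trace:
ft(p=6, r=1)
  ft(p=5, r=6)
    ft(p=4, r=30)
      ft(p=3, r=120)
        ft(p=2, r=360)
          ft(p=1, r=720)
          -> return 720
        -> return 720
      -> return 720
    -> return 720
  -> return 720
-> return 720

Final answer: 720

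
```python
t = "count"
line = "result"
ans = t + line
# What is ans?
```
Trace:
  t='count'
  t='count', line='result'
  t='count', line='result', ans='countresult'

Final answer: 'countresult'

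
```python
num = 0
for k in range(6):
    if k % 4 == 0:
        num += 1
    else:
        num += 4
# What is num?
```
Trace:
  num=0
  num=1, k=0
  num=5, k=1
  num=9, k=2
  num=13, k=3
  num=14, k=4
  num=18, k=5

Final answer: 18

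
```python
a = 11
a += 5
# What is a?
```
Trace:
  a=11
  a=16

Final answer: 16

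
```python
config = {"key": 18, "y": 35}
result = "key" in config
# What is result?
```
Trace:
  config={'key': 18, 'y': 35}
  config={'key': 18, 'y': 35}, result=True

Final answer: True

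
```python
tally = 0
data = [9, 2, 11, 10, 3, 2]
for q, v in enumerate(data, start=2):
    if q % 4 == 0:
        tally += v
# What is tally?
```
Trace:
  tally=0
  tally=0, q=2, v=9
  tally=0, q=3, v=2
  tally=11, q=4, v=11
  tally=11, q=5, v=10
  tally=11, q=6, v=3
  tally=11, q=7, v=2

Final answer: 11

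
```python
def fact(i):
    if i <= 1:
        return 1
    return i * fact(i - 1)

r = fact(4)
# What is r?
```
Call trace:
fact(i=4)
  fact(i=3)
    fact(i=2)
      fact(i=1)
      -> return 1
    -> return 2
  -> return 6
-> return 24

Final answer: 24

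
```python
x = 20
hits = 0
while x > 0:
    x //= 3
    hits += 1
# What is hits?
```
Trace:
  x=20
  x=20, hits=0
  x=6, hits=1
  x=2, hits=2
  x=0, hits=3

Final answer: 3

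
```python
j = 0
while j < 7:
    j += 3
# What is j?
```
Trace:
  j=0
  j=3
  j=6
  j=9

Final answer: 9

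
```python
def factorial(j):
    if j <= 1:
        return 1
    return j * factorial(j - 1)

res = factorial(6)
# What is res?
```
Call trace:
factorial(j=6)
  factorial(j=5)
    factorial(j=4)
      factorial(j=3)
        factorial(j=2)
          factorial(j=1)
          -> return 1
        -> return 2
      -> return 6
    -> return 24
  -> return 120
-> return 720

Final answer: 720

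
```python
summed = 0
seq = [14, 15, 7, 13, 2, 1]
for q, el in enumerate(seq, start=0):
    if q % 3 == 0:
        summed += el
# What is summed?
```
Trace:
  summed=0
  summed=14, q=0, el=14
  summed=14, q=1, el=15
  summed=14, q=2, el=7
  summed=27, q=3, el=13
  summed=27, q=4, el=2
  summed=27, q=5, el=1

Final answer: 27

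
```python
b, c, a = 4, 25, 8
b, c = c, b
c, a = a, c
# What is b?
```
Trace:
  b=4, c=25, a=8
  b=25, c=4, a=8
  b=25, c=8, a=4

Final answer: 25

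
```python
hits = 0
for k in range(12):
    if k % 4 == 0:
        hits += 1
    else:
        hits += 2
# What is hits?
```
Trace:
  hits=0
  hits=1, k=0
  hits=3, k=1
  hits=5, k=2
  hits=7, k=3
  hits=8, k=4
  hits=10, k=5
  hits=12, k=6
  hits=14, k=7
  hits=15, k=8
  hits=17, k=9
  hits=19, k=10
  hits=21, k=11

Final answer: 21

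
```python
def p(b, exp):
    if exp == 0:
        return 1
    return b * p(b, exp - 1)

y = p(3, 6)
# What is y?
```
Call trace:
p(b=3, exp=6)
  p(b=3, exp=5)
    p(b=3, exp=4)
      p(b=3, exp=3)
        p(b=3, exp=2)
          p(b=3, exp=1)
            p(b=3, exp=0)
            -> return 1
          -> return 3
        -> return 9
      -> return 27
    -> return 81
  -> return 243
-> return 729

Final answer: 729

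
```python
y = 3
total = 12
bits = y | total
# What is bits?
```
Trace:
  y=3
  y=3, total=12
  y=3, total=12, bits=15

Final answer: 15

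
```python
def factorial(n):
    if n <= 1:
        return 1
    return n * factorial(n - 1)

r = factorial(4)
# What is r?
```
Call trace:
factorial(n=4)
  factorial(n=3)
    factorial(n=2)
      factorial(n=1)
      -> return 1
    -> return 2
  -> return 6
-> return 24

Final answer: 24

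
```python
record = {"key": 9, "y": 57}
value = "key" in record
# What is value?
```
Trace:
  record={'key': 9, 'y': 57}
  record={'key': 9, 'y': 57}, value=True

Final answer: True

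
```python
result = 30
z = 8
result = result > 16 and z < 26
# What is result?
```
Trace:
  result=30
  result=30, z=8
  result=True, z=8

Final answer: True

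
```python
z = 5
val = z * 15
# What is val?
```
Trace:
  z=5
  z=5, val=75

Final answer: 75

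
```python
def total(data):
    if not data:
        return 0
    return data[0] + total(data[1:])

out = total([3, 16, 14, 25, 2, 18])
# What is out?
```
Call trace:
total(data=[3, 16, 14, 25, 2, 18])
  total(data=[16, 14, 25, 2, 18])
    total(data=[14, 25, 2, 18])
      total(data=[25, 2, 18])
        total(data=[2, 18])
          total(data=[18])
            total(data=[])
            -> return 0
          -> return 18
        -> return 20
      -> return 45
    -> return 59
  -> return 75
-> return 78

Final answer: 78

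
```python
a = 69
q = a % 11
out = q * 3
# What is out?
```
Trace:
  a=69
  a=69, q=3
  a=69, q=3, out=9

Final answer: 9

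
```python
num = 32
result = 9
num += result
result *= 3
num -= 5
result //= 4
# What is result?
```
Trace:
  num=32
  num=32, result=9
  num=41, result=9
  num=41, result=27
  num=36, result=27
  num=36, result=6

Final answer: 6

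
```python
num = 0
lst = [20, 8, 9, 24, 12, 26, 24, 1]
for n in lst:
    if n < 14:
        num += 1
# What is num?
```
Trace:
  num=0
  num=0, n=20
  num=1, n=8
  num=2, n=9
  num=2, n=24
  num=3, n=12
  num=3, n=26
  num=3, n=24
  num=4, n=1

Final answer: 4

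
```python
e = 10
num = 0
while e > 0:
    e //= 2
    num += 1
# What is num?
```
Trace:
  e=10
  e=10, num=0
  e=5, num=1
  e=2, num=2
  e=1, num=3
  e=0, num=4

Final answer: 4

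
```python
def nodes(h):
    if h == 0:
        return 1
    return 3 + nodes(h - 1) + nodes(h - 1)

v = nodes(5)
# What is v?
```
Call trace (a repeated sub-call is expanded the first time; later identical calls just restate its return value):
nodes(h=5)
  nodes(h=4)
    nodes(h=3)
      nodes(h=2)
        nodes(h=1)
          nodes(h=0)
          -> return 1
          nodes(h=0)
          -> return 1
        -> return 5
        nodes(h=1) -> return 5  (same call as traced above)
      -> return 13
      nodes(h=2) -> return 13  (same call as traced above)
    -> return 29
    nodes(h=3) -> return 29  (same call as traced above)
  -> return 61
  nodes(h=4) -> return 61  (same call as traced above)
-> return 125

Final answer: 125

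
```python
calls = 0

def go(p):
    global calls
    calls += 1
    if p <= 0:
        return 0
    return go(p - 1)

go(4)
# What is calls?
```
Call trace:
go(p=4)
  go(p=3)
    go(p=2)
      go(p=1)
        go(p=0)
        -> return 0
      -> return 0
    -> return 0
  -> return 0
-> return 0

calls is incremented once per call. go is entered once for each p = 4, 3, 2, 1, 0 (the p <= 0 call returns without recursing), i.e. 4 + 1 calls.
calls = 5

Final answer: 5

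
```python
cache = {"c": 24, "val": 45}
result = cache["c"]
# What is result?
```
Trace:
  cache={'c': 24, 'val': 45}
  cache={'c': 24, 'val': 45}, result=24

Final answer: 24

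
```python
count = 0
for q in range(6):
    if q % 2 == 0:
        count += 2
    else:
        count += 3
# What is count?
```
Trace:
  count=0
  count=2, q=0
  count=5, q=1
  count=7, q=2
  count=10, q=3
  count=12, q=4
  count=15, q=5

Final answer: 15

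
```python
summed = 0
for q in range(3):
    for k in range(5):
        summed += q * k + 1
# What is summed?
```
Trace:
  summed=0
  summed=1, q=0, k=0
  summed=2, q=0, k=1
  summed=3, q=0, k=2
  summed=4, q=0, k=3
  summed=5, q=0, k=4
  summed=6, q=1, k=0
  summed=8, q=1, k=1
  summed=11, q=1, k=2
  summed=15, q=1, k=3
  summed=20, q=1, k=4
  summed=21, q=2, k=0
  summed=24, q=2, k=1
  summed=29, q=2, k=2
  summed=36, q=2, k=3
  summed=45, q=2, k=4

Final answer: 45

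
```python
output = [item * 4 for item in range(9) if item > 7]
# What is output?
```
Trace:
  item=0
  item=1
  item=2
  item=3
  item=4
  item=5
  item=6
  item=7
  item=8
  output=[32]

Final answer: [32]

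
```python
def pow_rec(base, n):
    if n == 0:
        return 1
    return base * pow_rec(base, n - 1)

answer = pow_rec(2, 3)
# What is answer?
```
Call trace:
pow_rec(base=2, n=3)
  pow_rec(base=2, n=2)
    pow_rec(base=2, n=1)
      pow_rec(base=2, n=0)
      -> return 1
    -> return 2
  -> return 4
-> return 8

Final answer: 8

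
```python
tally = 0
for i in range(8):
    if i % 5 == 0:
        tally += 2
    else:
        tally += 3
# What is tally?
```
Trace:
  tally=0
  tally=2, i=0
  tally=5, i=1
  tally=8, i=2
  tally=11, i=3
  tally=14, i=4
  tally=16, i=5
  tally=19, i=6
  tally=22, i=7

Final answer: 22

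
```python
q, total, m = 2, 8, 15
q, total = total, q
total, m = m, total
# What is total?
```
Trace:
  q=2, total=8, m=15
  q=8, total=2, m=15
  q=8, total=15, m=2

Final answer: 15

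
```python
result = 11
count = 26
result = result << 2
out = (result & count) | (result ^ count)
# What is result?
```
Trace:
  result=11
  result=11, count=26
  result=44, count=26
  result=44, count=26, out=62

Final answer: 44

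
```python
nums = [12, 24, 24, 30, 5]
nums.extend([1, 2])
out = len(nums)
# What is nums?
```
Trace:
  nums=[12, 24, 24, 30, 5]
  nums=[12, 24, 24, 30, 5, 1, 2]
  nums=[12, 24, 24, 30, 5, 1, 2], out=7

Final answer: [12, 24, 24, 30, 5, 1, 2]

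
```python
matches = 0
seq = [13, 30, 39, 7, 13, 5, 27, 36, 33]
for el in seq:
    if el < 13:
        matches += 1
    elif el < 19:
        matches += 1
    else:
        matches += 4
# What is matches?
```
Trace:
  matches=0
  matches=1, el=13
  matches=5, el=30
  matches=9, el=39
  matches=10, el=7
  matches=11, el=13
  matches=12, el=5
  matches=16, el=27
  matches=20, el=36
  matches=24, el=33

Final answer: 24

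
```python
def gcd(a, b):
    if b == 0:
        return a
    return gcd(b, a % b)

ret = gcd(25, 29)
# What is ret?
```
Call trace:
gcd(a=25, b=29)
  gcd(a=29, b=25)
    gcd(a=25, b=4)
      gcd(a=4, b=1)
        gcd(a=1, b=0)
        -> return 1
      -> return 1
    -> return 1
  -> return 1
-> return 1

Final answer: 1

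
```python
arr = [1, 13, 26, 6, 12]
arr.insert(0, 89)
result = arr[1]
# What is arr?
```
Trace:
  arr=[1, 13, 26, 6, 12]
  arr=[89, 1, 13, 26, 6, 12]
  arr=[89, 1, 13, 26, 6, 12], result=1

Final answer: [89, 1, 13, 26, 6, 12]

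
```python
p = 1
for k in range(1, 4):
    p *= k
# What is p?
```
Trace:
  p=1
  p=1, k=1
  p=2, k=2
  p=6, k=3

Final answer: 6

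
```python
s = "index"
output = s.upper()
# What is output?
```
Trace:
  s='index'
  s='index', output='INDEX'

Final answer: 'INDEX'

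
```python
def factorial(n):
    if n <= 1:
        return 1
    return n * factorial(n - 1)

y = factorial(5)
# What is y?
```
Call trace:
factorial(n=5)
  factorial(n=4)
    factorial(n=3)
      factorial(n=2)
        factorial(n=1)
        -> return 1
      -> return 2
    -> return 6
  -> return 24
-> return 120

Final answer: 120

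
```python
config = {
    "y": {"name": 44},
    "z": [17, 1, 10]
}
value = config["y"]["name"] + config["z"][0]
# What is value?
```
Trace:
  config={'y': {'name': 44}, 'z': [17, 1, 10]}
  config={'y': {'name': 44}, 'z': [17, 1, 10]}, value=61

Final answer: 61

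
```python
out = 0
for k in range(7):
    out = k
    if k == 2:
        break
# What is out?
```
Trace:
  out=0
  out=0, k=0
  out=1, k=1
  out=2, k=2

Final answer: 2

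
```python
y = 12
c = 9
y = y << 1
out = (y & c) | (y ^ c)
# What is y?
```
Trace:
  y=12
  y=12, c=9
  y=24, c=9
  y=24, c=9, out=25

Final answer: 24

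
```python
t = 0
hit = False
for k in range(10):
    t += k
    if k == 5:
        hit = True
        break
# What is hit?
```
Trace:
  t=0
  t=0, hit=False
  t=0, hit=False, k=0
  t=1, hit=False, k=1
  t=3, hit=False, k=2
  t=6, hit=False, k=3
  t=10, hit=False, k=4
  t=15, hit=True, k=5

Final answer: True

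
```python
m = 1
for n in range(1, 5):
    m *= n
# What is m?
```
Trace:
  m=1
  m=1, n=1
  m=2, n=2
  m=6, n=3
  m=24, n=4

Final answer: 24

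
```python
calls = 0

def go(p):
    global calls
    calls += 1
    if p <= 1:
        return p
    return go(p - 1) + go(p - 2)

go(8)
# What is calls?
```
Call trace (a repeated sub-call is expanded the first time; later identical calls just restate its return value):
go(p=8)
  go(p=7)
    go(p=6)
      go(p=5)
        go(p=4)
          go(p=3)
            go(p=2)
              go(p=1)
              -> return 1
              go(p=0)
              -> return 0
            -> return 1
            go(p=1)
            -> return 1
          -> return 2
          go(p=2) -> return 1  (same call as traced above)
        -> return 3
        go(p=3) -> return 2  (same call as traced above)
      -> return 5
      go(p=4) -> return 3  (same call as traced above)
    -> return 8
    go(p=5) -> return 5  (same call as traced above)
  -> return 13
  go(p=6) -> return 8  (same call as traced above)
-> return 21

calls is incremented once per call, so count the calls in each subtree. Let C(p) = number of calls made by go(p).
C(0) = C(1) = 1 (base case, no recursion); C(p) = 1 + C(p - 1) + C(p - 2) otherwise.
C(2) = 1 + C(1) + C(0) = 1 + 1 + 1 = 3
C(3) = 1 + C(2) + C(1) = 1 + 3 + 1 = 5
C(4) = 1 + C(3) + C(2) = 1 + 5 + 3 = 9
C(5) = 1 + C(4) + C(3) = 1 + 9 + 5 = 15
C(6) = 1 + C(5) + C(4) = 1 + 15 + 9 = 25
C(7) = 1 + C(6) + C(5) = 1 + 25 + 15 = 41
C(8) = 1 + C(7) + C(6) = 1 + 41 + 25 = 67
calls = C(8) = 67

Final answer: 67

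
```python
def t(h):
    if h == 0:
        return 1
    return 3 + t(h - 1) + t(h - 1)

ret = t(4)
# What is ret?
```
Call trace (a repeated sub-call is expanded the first time; later identical calls just restate its return value):
t(h=4)
  t(h=3)
    t(h=2)
      t(h=1)
        t(h=0)
        -> return 1
        t(h=0)
        -> return 1
      -> return 5
      t(h=1) -> return 5  (same call as traced above)
    -> return 13
    t(h=2) -> return 13  (same call as traced above)
  -> return 29
  t(h=3) -> return 29  (same call as traced above)
-> return 61

Final answer: 61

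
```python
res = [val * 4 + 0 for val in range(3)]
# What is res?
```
Trace:
  val=0
  val=1
  val=2
  res=[0, 4, 8]

Final answer: [0, 4, 8]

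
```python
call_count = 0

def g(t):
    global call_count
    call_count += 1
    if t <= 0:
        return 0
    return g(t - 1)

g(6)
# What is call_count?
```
Call trace:
g(t=6)
  g(t=5)
    g(t=4)
      g(t=3)
        g(t=2)
          g(t=1)
            g(t=0)
            -> return 0
          -> return 0
        -> return 0
      -> return 0
    -> return 0
  -> return 0
-> return 0

call_count is incremented once per call. g is entered once for each t = 6, 5, 4, 3, 2, 1, 0 (the t <= 0 call returns without recursing), i.e. 6 + 1 calls.
call_count = 7

Final answer: 7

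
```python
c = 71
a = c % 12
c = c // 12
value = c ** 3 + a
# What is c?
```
Trace:
  c=71
  c=71, a=11
  c=5, a=11
  c=5, a=11, value=136

Final answer: 5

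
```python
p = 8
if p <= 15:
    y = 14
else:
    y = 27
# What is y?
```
Trace:
  p=8
  p=8, y=14

Final answer: 14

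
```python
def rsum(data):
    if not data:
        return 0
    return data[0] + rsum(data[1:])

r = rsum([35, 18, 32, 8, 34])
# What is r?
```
Call trace:
rsum(data=[35, 18, 32, 8, 34])
  rsum(data=[18, 32, 8, 34])
    rsum(data=[32, 8, 34])
      rsum(data=[8, 34])
        rsum(data=[34])
          rsum(data=[])
          -> return 0
        -> return 34
      -> return 42
    -> return 74
  -> return 92
-> return 127

Final answer: 127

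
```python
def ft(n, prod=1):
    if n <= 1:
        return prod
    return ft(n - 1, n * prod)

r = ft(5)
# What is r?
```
Call trace:
ft(n=5, prod=1)
  ft(n=4, prod=5)
    ft(n=3, prod=20)
      ft(n=2, prod=60)
        ft(n=1, prod=120)
        -> return 120
      -> return 120
    -> return 120
  -> return 120
-> return 120

Final answer: 120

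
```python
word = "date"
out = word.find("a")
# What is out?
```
Trace:
  word='date'
  word='date', out=1

Final answer: 1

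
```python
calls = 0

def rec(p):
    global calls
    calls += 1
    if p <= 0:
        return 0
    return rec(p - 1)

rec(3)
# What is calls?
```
Call trace:
rec(p=3)
  rec(p=2)
    rec(p=1)
      rec(p=0)
      -> return 0
    -> return 0
  -> return 0
-> return 0

calls is incremented once per call. rec is entered once for each p = 3, 2, 1, 0 (the p <= 0 call returns without recursing), i.e. 3 + 1 calls.
calls = 4

Final answer: 4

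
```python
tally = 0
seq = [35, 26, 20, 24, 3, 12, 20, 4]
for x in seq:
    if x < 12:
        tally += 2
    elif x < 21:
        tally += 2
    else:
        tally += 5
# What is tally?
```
Trace:
  tally=0
  tally=5, x=35
  tally=10, x=26
  tally=12, x=20
  tally=17, x=24
  tally=19, x=3
  tally=21, x=12
  tally=23, x=20
  tally=25, x=4

Final answer: 25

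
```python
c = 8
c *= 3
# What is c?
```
Trace:
  c=8
  c=24

Final answer: 24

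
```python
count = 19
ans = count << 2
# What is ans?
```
Trace:
  count=19
  count=19, ans=76

Final answer: 76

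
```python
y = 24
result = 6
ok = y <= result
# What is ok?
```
Trace:
  y=24
  y=24, result=6
  y=24, result=6, ok=False

Final answer: False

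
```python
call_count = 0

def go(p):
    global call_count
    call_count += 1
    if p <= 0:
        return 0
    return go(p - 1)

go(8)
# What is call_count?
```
Call trace:
go(p=8)
  go(p=7)
    go(p=6)
      go(p=5)
        go(p=4)
          go(p=3)
            go(p=2)
              go(p=1)
                go(p=0)
                -> return 0
              -> return 0
            -> return 0
          -> return 0
        -> return 0
      -> return 0
    -> return 0
  -> return 0
-> return 0

call_count is incremented once per call. go is entered once for each p = 8, 7, 6, 5, 4, 3, 2, 1, 0 (the p <= 0 call returns without recursing), i.e. 8 + 1 calls.
call_count = 9

Final answer: 9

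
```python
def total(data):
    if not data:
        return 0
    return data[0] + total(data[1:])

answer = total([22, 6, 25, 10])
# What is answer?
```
Call trace:
total(data=[22, 6, 25, 10])
  total(data=[6, 25, 10])
    total(data=[25, 10])
      total(data=[10])
        total(data=[])
        -> return 0
      -> return 10
    -> return 35
  -> return 41
-> return 63

Final answer: 63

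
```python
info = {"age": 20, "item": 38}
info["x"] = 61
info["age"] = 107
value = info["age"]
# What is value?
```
Trace:
  info={'age': 20, 'item': 38}
  info={'age': 20, 'item': 38, 'x': 61}
  info={'age': 107, 'item': 38, 'x': 61}
  info={'age': 107, 'item': 38, 'x': 61}, value=107

Final answer: 107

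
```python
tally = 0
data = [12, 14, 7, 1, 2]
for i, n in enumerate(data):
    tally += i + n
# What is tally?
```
Trace:
  tally=0
  tally=12, i=0, n=12
  tally=27, i=1, n=14
  tally=36, i=2, n=7
  tally=40, i=3, n=1
  tally=46, i=4, n=2

Final answer: 46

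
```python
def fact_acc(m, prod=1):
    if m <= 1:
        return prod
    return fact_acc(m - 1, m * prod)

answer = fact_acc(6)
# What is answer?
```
Call trace:
fact_acc(m=6, prod=1)
  fact_acc(m=5, prod=6)
    fact_acc(m=4, prod=30)
      fact_acc(m=3, prod=120)
        fact_acc(m=2, prod=360)
          fact_acc(m=1, prod=720)
          -> return 720
        -> return 720
      -> return 720
    -> return 720
  -> return 720
-> return 720

Final answer: 720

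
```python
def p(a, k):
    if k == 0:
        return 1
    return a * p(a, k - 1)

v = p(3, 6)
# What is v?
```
Call trace:
p(a=3, k=6)
  p(a=3, k=5)
    p(a=3, k=4)
      p(a=3, k=3)
        p(a=3, k=2)
          p(a=3, k=1)
            p(a=3, k=0)
            -> return 1
          -> return 3
        -> return 9
      -> return 27
    -> return 81
  -> return 243
-> return 729

Final answer: 729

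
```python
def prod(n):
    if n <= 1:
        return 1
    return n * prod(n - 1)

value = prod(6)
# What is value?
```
Call trace:
prod(n=6)
  prod(n=5)
    prod(n=4)
      prod(n=3)
        prod(n=2)
          prod(n=1)
          -> return 1
        -> return 2
      -> return 6
    -> return 24
  -> return 120
-> return 720

Final answer: 720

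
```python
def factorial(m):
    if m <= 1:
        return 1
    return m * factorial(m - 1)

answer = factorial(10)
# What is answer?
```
Call trace:
factorial(m=10)
  factorial(m=9)
    factorial(m=8)
      factorial(m=7)
        factorial(m=6)
          factorial(m=5)
            factorial(m=4)
              factorial(m=3)
                factorial(m=2)
                  factorial(m=1)
                  -> return 1
                -> return 2
              -> return 6
            -> return 24
          -> return 120
        -> return 720
      -> return 5040
    -> return 40320
  -> return 362880
-> return 3628800

Final answer: 3628800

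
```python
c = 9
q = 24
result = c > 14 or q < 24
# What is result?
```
Trace:
  c=9
  c=9, q=24
  c=9, q=24, result=False

Final answer: False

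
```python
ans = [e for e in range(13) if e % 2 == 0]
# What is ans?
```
Trace:
  e=0
  e=1
  e=2
  e=3
  e=4
  e=5
  e=6
  e=7
  e=8
  e=9
  e=10
  e=11
  e=12
  ans=[0, 2, 4, 6, 8, 10, 12]

Final answer: [0, 2, 4, 6, 8, 10, 12]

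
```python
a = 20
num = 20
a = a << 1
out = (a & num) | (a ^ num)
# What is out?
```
Trace:
  a=20
  a=20, num=20
  a=40, num=20
  a=40, num=20, out=60

Final answer: 60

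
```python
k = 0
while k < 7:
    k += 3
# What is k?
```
Trace:
  k=0
  k=3
  k=6
  k=9

Final answer: 9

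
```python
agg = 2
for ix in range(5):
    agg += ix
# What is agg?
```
Trace:
  agg=2
  agg=2, ix=0
  agg=3, ix=1
  agg=5, ix=2
  agg=8, ix=3
  agg=12, ix=4

Final answer: 12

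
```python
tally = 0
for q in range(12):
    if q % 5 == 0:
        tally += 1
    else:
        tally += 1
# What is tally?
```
Trace:
  tally=0
  tally=1, q=0
  tally=2, q=1
  tally=3, q=2
  tally=4, q=3
  tally=5, q=4
  tally=6, q=5
  tally=7, q=6
  tally=8, q=7
  tally=9, q=8
  tally=10, q=9
  tally=11, q=10
  tally=12, q=11

Final answer: 12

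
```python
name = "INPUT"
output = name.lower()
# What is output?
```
Trace:
  name='INPUT'
  name='INPUT', output='input'

Final answer: 'input'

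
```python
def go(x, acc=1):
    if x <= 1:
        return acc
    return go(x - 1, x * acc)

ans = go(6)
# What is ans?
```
Call trace:
go(x=6, acc=1)
  go(x=5, acc=6)
    go(x=4, acc=30)
      go(x=3, acc=120)
        go(x=2, acc=360)
          go(x=1, acc=720)
          -> return 720
        -> return 720
      -> return 720
    -> return 720
  -> return 720
-> return 720

Final answer: 720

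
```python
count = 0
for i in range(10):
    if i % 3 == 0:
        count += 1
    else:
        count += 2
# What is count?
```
Trace:
  count=0
  count=1, i=0
  count=3, i=1
  count=5, i=2
  count=6, i=3
  count=8, i=4
  count=10, i=5
  count=11, i=6
  count=13, i=7
  count=15, i=8
  count=16, i=9

Final answer: 16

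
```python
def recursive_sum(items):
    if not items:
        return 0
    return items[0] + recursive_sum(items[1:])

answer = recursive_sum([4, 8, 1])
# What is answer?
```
Call trace:
recursive_sum(items=[4, 8, 1])
  recursive_sum(items=[8, 1])
    recursive_sum(items=[1])
      recursive_sum(items=[])
      -> return 0
    -> return 1
  -> return 9
-> return 13

Final answer: 13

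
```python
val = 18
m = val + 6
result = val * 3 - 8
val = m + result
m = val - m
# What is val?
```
Trace:
  val=18
  val=18, m=24
  val=18, m=24, result=46
  val=70, m=24, result=46
  val=70, m=46, result=46

Final answer: 70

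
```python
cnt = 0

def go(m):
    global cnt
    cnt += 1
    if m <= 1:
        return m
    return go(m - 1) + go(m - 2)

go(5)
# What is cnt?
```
Call trace (a repeated sub-call is expanded the first time; later identical calls just restate its return value):
go(m=5)
  go(m=4)
    go(m=3)
      go(m=2)
        go(m=1)
        -> return 1
        go(m=0)
        -> return 0
      -> return 1
      go(m=1)
      -> return 1
    -> return 2
    go(m=2) -> return 1  (same call as traced above)
  -> return 3
  go(m=3) -> return 2  (same call as traced above)
-> return 5

cnt is incremented once per call, so count the calls in each subtree. Let C(m) = number of calls made by go(m).
C(0) = C(1) = 1 (base case, no recursion); C(m) = 1 + C(m - 1) + C(m - 2) otherwise.
C(2) = 1 + C(1) + C(0) = 1 + 1 + 1 = 3
C(3) = 1 + C(2) + C(1) = 1 + 3 + 1 = 5
C(4) = 1 + C(3) + C(2) = 1 + 5 + 3 = 9
C(5) = 1 + C(4) + C(3) = 1 + 9 + 5 = 15
cnt = C(5) = 15

Final answer: 15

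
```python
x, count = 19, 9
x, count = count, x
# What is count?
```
Trace:
  x=19, count=9
  x=9, count=19

Final answer: 19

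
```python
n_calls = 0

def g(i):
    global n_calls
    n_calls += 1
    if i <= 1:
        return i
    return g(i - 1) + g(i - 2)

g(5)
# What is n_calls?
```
Call trace (a repeated sub-call is expanded the first time; later identical calls just restate its return value):
g(i=5)
  g(i=4)
    g(i=3)
      g(i=2)
        g(i=1)
        -> return 1
        g(i=0)
        -> return 0
      -> return 1
      g(i=1)
      -> return 1
    -> return 2
    g(i=2) -> return 1  (same call as traced above)
  -> return 3
  g(i=3) -> return 2  (same call as traced above)
-> return 5

n_calls is incremented once per call, so count the calls in each subtree. Let C(i) = number of calls made by g(i).
C(0) = C(1) = 1 (base case, no recursion); C(i) = 1 + C(i - 1) + C(i - 2) otherwise.
C(2) = 1 + C(1) + C(0) = 1 + 1 + 1 = 3
C(3) = 1 + C(2) + C(1) = 1 + 3 + 1 = 5
C(4) = 1 + C(3) + C(2) = 1 + 5 + 3 = 9
C(5) = 1 + C(4) + C(3) = 1 + 9 + 5 = 15
n_calls = C(5) = 15

Final answer: 15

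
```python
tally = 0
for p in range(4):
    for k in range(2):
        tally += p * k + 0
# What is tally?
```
Trace:
  tally=0
  tally=0, p=0, k=0
  tally=0, p=0, k=1
  tally=0, p=1, k=0
  tally=1, p=1, k=1
  tally=1, p=2, k=0
  tally=3, p=2, k=1
  tally=3, p=3, k=0
  tally=6, p=3, k=1

Final answer: 6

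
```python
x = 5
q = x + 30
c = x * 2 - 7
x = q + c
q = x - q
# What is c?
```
Trace:
  x=5
  x=5, q=35
  x=5, q=35, c=3
  x=38, q=35, c=3
  x=38, q=3, c=3

Final answer: 3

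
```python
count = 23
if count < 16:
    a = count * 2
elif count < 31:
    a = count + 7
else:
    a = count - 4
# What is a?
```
Trace:
  count=23
  count=23, a=30

Final answer: 30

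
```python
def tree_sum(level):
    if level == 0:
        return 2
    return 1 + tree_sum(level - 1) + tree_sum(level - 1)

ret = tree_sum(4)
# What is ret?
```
Call trace (a repeated sub-call is expanded the first time; later identical calls just restate its return value):
tree_sum(level=4)
  tree_sum(level=3)
    tree_sum(level=2)
      tree_sum(level=1)
        tree_sum(level=0)
        -> return 2
        tree_sum(level=0)
        -> return 2
      -> return 5
      tree_sum(level=1) -> return 5  (same call as traced above)
    -> return 11
    tree_sum(level=2) -> return 11  (same call as traced above)
  -> return 23
  tree_sum(level=3) -> return 23  (same call as traced above)
-> return 47

Final answer: 47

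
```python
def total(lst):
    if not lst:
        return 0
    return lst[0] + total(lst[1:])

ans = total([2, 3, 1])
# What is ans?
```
Call trace:
total(lst=[2, 3, 1])
  total(lst=[3, 1])
    total(lst=[1])
      total(lst=[])
      -> return 0
    -> return 1
  -> return 4
-> return 6

Final answer: 6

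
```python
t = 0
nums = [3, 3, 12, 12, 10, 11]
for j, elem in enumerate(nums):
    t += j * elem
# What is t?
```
Trace:
  t=0
  t=0, j=0, elem=3
  t=3, j=1, elem=3
  t=27, j=2, elem=12
  t=63, j=3, elem=12
  t=103, j=4, elem=10
  t=158, j=5, elem=11

Final answer: 158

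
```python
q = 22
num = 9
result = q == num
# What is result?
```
Trace:
  q=22
  q=22, num=9
  q=22, num=9, result=False

Final answer: False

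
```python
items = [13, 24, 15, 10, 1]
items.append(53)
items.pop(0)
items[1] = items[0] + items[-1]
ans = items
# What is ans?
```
Trace:
  items=[13, 24, 15, 10, 1]
  items=[13, 24, 15, 10, 1, 53]
  items=[24, 15, 10, 1, 53]
  items=[24, 77, 10, 1, 53]
  items=[24, 77, 10, 1, 53], ans=[24, 77, 10, 1, 53]

Final answer: [24, 77, 10, 1, 53]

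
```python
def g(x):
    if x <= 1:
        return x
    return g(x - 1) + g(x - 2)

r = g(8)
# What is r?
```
Call trace (a repeated sub-call is expanded the first time; later identical calls just restate its return value):
g(x=8)
  g(x=7)
    g(x=6)
      g(x=5)
        g(x=4)
          g(x=3)
            g(x=2)
              g(x=1)
              -> return 1
              g(x=0)
              -> return 0
            -> return 1
            g(x=1)
            -> return 1
          -> return 2
          g(x=2) -> return 1  (same call as traced above)
        -> return 3
        g(x=3) -> return 2  (same call as traced above)
      -> return 5
      g(x=4) -> return 3  (same call as traced above)
    -> return 8
    g(x=5) -> return 5  (same call as traced above)
  -> return 13
  g(x=6) -> return 8  (same call as traced above)
-> return 21

Final answer: 21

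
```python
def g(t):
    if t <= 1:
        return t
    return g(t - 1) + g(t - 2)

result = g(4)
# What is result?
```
Call trace (a repeated sub-call is expanded the first time; later identical calls just restate its return value):
g(t=4)
  g(t=3)
    g(t=2)
      g(t=1)
      -> return 1
      g(t=0)
      -> return 0
    -> return 1
    g(t=1)
    -> return 1
  -> return 2
  g(t=2) -> return 1  (same call as traced above)
-> return 3

Final answer: 3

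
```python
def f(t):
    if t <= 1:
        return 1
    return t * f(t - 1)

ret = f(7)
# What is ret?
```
Call trace:
f(t=7)
  f(t=6)
    f(t=5)
      f(t=4)
        f(t=3)
          f(t=2)
            f(t=1)
            -> return 1
          -> return 2
        -> return 6
      -> return 24
    -> return 120
  -> return 720
-> return 5040

Final answer: 5040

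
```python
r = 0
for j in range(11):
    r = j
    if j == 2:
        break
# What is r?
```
Trace:
  r=0
  r=0, j=0
  r=1, j=1
  r=2, j=2

Final answer: 2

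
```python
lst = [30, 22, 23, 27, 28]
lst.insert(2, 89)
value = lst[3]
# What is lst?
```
Trace:
  lst=[30, 22, 23, 27, 28]
  lst=[30, 22, 89, 23, 27, 28]
  lst=[30, 22, 89, 23, 27, 28], value=23

Final answer: [30, 22, 89, 23, 27, 28]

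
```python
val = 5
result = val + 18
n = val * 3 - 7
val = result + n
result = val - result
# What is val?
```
Trace:
  val=5
  val=5, result=23
  val=5, result=23, n=8
  val=31, result=23, n=8
  val=31, result=8, n=8

Final answer: 31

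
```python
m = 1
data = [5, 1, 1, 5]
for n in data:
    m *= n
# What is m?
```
Trace:
  m=1
  m=5, n=5
  m=5, n=1
  m=5, n=1
  m=25, n=5

Final answer: 25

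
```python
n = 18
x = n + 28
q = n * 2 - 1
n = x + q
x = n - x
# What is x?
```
Trace:
  n=18
  n=18, x=46
  n=18, x=46, q=35
  n=81, x=46, q=35
  n=81, x=35, q=35

Final answer: 35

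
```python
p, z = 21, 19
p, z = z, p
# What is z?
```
Trace:
  p=21, z=19
  p=19, z=21

Final answer: 21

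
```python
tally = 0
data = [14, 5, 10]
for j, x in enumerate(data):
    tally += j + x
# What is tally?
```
Trace:
  tally=0
  tally=14, j=0, x=14
  tally=20, j=1, x=5
  tally=32, j=2, x=10

Final answer: 32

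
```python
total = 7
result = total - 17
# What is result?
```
Trace:
  total=7
  total=7, result=-10

Final answer: -10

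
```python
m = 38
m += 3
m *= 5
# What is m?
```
Trace:
  m=38
  m=41
  m=205

Final answer: 205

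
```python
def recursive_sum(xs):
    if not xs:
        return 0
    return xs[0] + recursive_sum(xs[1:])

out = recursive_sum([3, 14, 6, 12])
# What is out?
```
Call trace:
recursive_sum(xs=[3, 14, 6, 12])
  recursive_sum(xs=[14, 6, 12])
    recursive_sum(xs=[6, 12])
      recursive_sum(xs=[12])
        recursive_sum(xs=[])
        -> return 0
      -> return 12
    -> return 18
  -> return 32
-> return 35

Final answer: 35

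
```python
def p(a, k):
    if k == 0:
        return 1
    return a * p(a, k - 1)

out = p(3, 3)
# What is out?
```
Call trace:
p(a=3, k=3)
  p(a=3, k=2)
    p(a=3, k=1)
      p(a=3, k=0)
      -> return 1
    -> return 3
  -> return 9
-> return 27

Final answer: 27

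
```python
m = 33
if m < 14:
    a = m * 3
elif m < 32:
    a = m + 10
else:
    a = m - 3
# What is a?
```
Trace:
  m=33
  m=33, a=30

Final answer: 30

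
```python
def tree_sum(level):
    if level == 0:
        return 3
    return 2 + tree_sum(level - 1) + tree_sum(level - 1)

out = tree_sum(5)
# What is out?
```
Call trace (a repeated sub-call is expanded the first time; later identical calls just restate its return value):
tree_sum(level=5)
  tree_sum(level=4)
    tree_sum(level=3)
      tree_sum(level=2)
        tree_sum(level=1)
          tree_sum(level=0)
          -> return 3
          tree_sum(level=0)
          -> return 3
        -> return 8
        tree_sum(level=1) -> return 8  (same call as traced above)
      -> return 18
      tree_sum(level=2) -> return 18  (same call as traced above)
    -> return 38
    tree_sum(level=3) -> return 38  (same call as traced above)
  -> return 78
  tree_sum(level=4) -> return 78  (same call as traced above)
-> return 158

Final answer: 158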